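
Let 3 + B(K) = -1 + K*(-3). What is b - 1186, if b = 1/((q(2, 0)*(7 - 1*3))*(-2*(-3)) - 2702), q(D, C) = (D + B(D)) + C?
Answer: -3432285/2894 ≈ -1186.0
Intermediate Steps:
B(K) = -4 - 3*K (B(K) = -3 + (-1 + K*(-3)) = -3 + (-1 - 3*K) = -4 - 3*K)
q(D, C) = -4 + C - 2*D (q(D, C) = (D + (-4 - 3*D)) + C = (-4 - 2*D) + C = -4 + C - 2*D)
b = -1/2894 (b = 1/(((-4 + 0 - 2*2)*(7 - 1*3))*(-2*(-3)) - 2702) = 1/(((-4 + 0 - 4)*(7 - 3))*6 - 2702) = 1/(-8*4*6 - 2702) = 1/(-32*6 - 2702) = 1/(-192 - 2702) = 1/(-2894) = -1/2894 ≈ -0.00034554)
b - 1186 = -1/2894 - 1186 = -3432285/2894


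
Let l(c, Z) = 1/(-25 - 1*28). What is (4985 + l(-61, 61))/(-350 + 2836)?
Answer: 132102/65879 ≈ 2.0052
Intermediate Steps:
l(c, Z) = -1/53 (l(c, Z) = 1/(-25 - 28) = 1/(-53) = -1/53)
(4985 + l(-61, 61))/(-350 + 2836) = (4985 - 1/53)/(-350 + 2836) = (264204/53)/2486 = (264204/53)*(1/2486) = 132102/65879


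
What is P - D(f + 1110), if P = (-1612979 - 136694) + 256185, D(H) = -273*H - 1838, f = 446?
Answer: -1066862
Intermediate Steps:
D(H) = -1838 - 273*H
P = -1493488 (P = -1749673 + 256185 = -1493488)
P - D(f + 1110) = -1493488 - (-1838 - 273*(446 + 1110)) = -1493488 - (-1838 - 273*1556) = -1493488 - (-1838 - 424788) = -1493488 - 1*(-426626) = -1493488 + 426626 = -1066862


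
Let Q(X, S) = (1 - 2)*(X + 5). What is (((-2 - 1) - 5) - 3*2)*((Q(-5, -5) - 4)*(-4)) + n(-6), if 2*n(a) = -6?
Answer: -227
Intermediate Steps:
Q(X, S) = -5 - X (Q(X, S) = -(5 + X) = -5 - X)
n(a) = -3 (n(a) = (1/2)*(-6) = -3)
(((-2 - 1) - 5) - 3*2)*((Q(-5, -5) - 4)*(-4)) + n(-6) = (((-2 - 1) - 5) - 3*2)*(((-5 - 1*(-5)) - 4)*(-4)) - 3 = ((-3 - 5) - 6)*(((-5 + 5) - 4)*(-4)) - 3 = (-8 - 6)*((0 - 4)*(-4)) - 3 = -(-56)*(-4) - 3 = -14*16 - 3 = -224 - 3 = -227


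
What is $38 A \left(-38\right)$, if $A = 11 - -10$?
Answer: $-30324$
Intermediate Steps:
$A = 21$ ($A = 11 + 10 = 21$)
$38 A \left(-38\right) = 38 \cdot 21 \left(-38\right) = 798 \left(-38\right) = -30324$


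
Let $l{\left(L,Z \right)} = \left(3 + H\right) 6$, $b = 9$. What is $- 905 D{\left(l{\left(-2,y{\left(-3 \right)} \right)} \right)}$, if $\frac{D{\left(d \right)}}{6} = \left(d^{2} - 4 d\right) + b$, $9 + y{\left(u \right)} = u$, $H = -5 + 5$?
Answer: $-1417230$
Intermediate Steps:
$H = 0$
$y{\left(u \right)} = -9 + u$
$l{\left(L,Z \right)} = 18$ ($l{\left(L,Z \right)} = \left(3 + 0\right) 6 = 3 \cdot 6 = 18$)
$D{\left(d \right)} = 54 - 24 d + 6 d^{2}$ ($D{\left(d \right)} = 6 \left(\left(d^{2} - 4 d\right) + 9\right) = 6 \left(9 + d^{2} - 4 d\right) = 54 - 24 d + 6 d^{2}$)
$- 905 D{\left(l{\left(-2,y{\left(-3 \right)} \right)} \right)} = - 905 \left(54 - 432 + 6 \cdot 18^{2}\right) = - 905 \left(54 - 432 + 6 \cdot 324\right) = - 905 \left(54 - 432 + 1944\right) = \left(-905\right) 1566 = -1417230$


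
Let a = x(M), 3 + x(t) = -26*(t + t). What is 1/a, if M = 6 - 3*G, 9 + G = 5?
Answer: -1/939 ≈ -0.0010650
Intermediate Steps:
G = -4 (G = -9 + 5 = -4)
M = 18 (M = 6 - 3*(-4) = 6 + 12 = 18)
x(t) = -3 - 52*t (x(t) = -3 - 26*(t + t) = -3 - 52*t)
a = -939 (a = -3 - 52*18 = -3 - 936 = -939)
1/a = 1/(-939) = -1/939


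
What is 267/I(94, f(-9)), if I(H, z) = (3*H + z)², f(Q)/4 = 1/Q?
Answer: 21627/6421156 ≈ 0.0033681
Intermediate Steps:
f(Q) = 4/Q
I(H, z) = (z + 3*H)²
267/I(94, f(-9)) = 267/((4/(-9) + 3*94)²) = 267/((4*(-⅑) + 282)²) = 267/((-4/9 + 282)²) = 267/((2534/9)²) = 267/(6421156/81) = 267*(81/6421156) = 21627/6421156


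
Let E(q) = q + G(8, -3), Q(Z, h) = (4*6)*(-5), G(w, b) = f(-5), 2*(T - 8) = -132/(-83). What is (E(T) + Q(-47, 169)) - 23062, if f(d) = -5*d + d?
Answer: -1921716/83 ≈ -23153.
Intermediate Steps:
f(d) = -4*d
T = 730/83 (T = 8 + (-132/(-83))/2 = 8 + (-132*(-1/83))/2 = 8 + (½)*(132/83) = 8 + 66/83 = 730/83 ≈ 8.7952)
G(w, b) = 20 (G(w, b) = -4*(-5) = 20)
Q(Z, h) = -120 (Q(Z, h) = 24*(-5) = -120)
E(q) = 20 + q (E(q) = q + 20 = 20 + q)
(E(T) + Q(-47, 169)) - 23062 = ((20 + 730/83) - 120) - 23062 = (2390/83 - 120) - 23062 = -7570/83 - 23062 = -1921716/83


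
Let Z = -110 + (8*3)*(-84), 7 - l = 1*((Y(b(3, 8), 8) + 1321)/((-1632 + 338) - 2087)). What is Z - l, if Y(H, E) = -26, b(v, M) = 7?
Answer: -1030424/483 ≈ -2133.4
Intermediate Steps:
l = 3566/483 (l = 7 - (-26 + 1321)/((-1632 + 338) - 2087) = 7 - 1295/(-1294 - 2087) = 7 - 1295/(-3381) = 7 - 1295*(-1/3381) = 7 - (-185)/483 = 7 - 1*(-185/483) = 7 + 185/483 = 3566/483 ≈ 7.3830)
Z = -2126 (Z = -110 + 24*(-84) = -110 - 2016 = -2126)
Z - l = -2126 - 1*3566/483 = -2126 - 3566/483 = -1030424/483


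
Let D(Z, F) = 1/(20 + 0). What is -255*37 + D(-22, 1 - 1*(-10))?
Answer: -188699/20 ≈ -9435.0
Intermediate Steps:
D(Z, F) = 1/20
-255*37 + D(-22, 1 - 1*(-10)) = -255*37 + 1/20 = -9435 + 1/20 = -188699/20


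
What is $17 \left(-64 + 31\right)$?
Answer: $-561$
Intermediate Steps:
$17 \left(-64 + 31\right) = 17 \left(-33\right) = -561$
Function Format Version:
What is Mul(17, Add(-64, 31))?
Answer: -561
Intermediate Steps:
Mul(17, Add(-64, 31)) = Mul(17, -33) = -561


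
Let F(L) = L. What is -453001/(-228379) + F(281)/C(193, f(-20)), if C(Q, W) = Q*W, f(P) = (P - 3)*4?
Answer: 7979311257/4055097524 ≈ 1.9677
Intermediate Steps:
f(P) = -12 + 4*P (f(P) = (-3 + P)*4 = -12 + 4*P)
-453001/(-228379) + F(281)/C(193, f(-20)) = -453001/(-228379) + 281/((193*(-12 + 4*(-20)))) = -453001*(-1/228379) + 281/((193*(-12 - 80))) = 453001/228379 + 281/((193*(-92))) = 453001/228379 + 281/(-17756) = 453001/228379 + 281*(-1/17756) = 453001/228379 - 281/17756 = 7979311257/4055097524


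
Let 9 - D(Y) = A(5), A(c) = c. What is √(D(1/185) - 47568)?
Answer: 2*I*√11891 ≈ 218.09*I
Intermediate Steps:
D(Y) = 4 (D(Y) = 9 - 1*5 = 9 - 5 = 4)
√(D(1/185) - 47568) = √(4 - 47568) = √(-47564) = 2*I*√11891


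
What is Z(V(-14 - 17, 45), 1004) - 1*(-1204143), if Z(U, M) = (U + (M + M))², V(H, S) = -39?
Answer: 5081104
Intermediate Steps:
Z(U, M) = (U + 2*M)²
Z(V(-14 - 17, 45), 1004) - 1*(-1204143) = (-39 + 2*1004)² - 1*(-1204143) = (-39 + 2008)² + 1204143 = 1969² + 1204143 = 3876961 + 1204143 = 5081104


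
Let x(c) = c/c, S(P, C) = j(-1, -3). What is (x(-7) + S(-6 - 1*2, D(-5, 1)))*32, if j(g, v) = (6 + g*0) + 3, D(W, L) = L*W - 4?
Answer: 320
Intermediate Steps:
D(W, L) = -4 + L*W
j(g, v) = 9 (j(g, v) = (6 + 0) + 3 = 6 + 3 = 9)
S(P, C) = 9
x(c) = 1
(x(-7) + S(-6 - 1*2, D(-5, 1)))*32 = (1 + 9)*32 = 10*32 = 320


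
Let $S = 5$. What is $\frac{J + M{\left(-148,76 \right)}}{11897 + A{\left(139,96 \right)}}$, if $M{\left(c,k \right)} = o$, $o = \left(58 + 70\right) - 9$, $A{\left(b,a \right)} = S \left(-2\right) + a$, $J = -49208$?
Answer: $- \frac{49089}{11983} \approx -4.0965$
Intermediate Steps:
$A{\left(b,a \right)} = -10 + a$ ($A{\left(b,a \right)} = 5 \left(-2\right) + a = -10 + a$)
$o = 119$ ($o = 128 - 9 = 119$)
$M{\left(c,k \right)} = 119$
$\frac{J + M{\left(-148,76 \right)}}{11897 + A{\left(139,96 \right)}} = \frac{-49208 + 119}{11897 + \left(-10 + 96\right)} = - \frac{49089}{11897 + 86} = - \frac{49089}{11983}$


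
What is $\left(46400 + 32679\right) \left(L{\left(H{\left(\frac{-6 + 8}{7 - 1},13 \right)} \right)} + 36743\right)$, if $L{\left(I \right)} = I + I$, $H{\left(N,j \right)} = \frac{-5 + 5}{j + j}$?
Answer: $2905599697$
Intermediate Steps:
$H{\left(N,j \right)} = 0$ ($H{\left(N,j \right)} = \frac{0}{2 j} = 0 \frac{1}{2 j} = 0$)
$L{\left(I \right)} = 2 I$
$\left(46400 + 32679\right) \left(L{\left(H{\left(\frac{-6 + 8}{7 - 1},13 \right)} \right)} + 36743\right) = \left(46400 + 32679\right) \left(2 \cdot 0 + 36743\right) = 79079 \left(0 + 36743\right) = 79079 \cdot 36743 = 2905599697$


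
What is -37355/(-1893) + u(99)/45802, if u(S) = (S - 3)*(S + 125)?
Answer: 875820391/43351593 ≈ 20.203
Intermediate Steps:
u(S) = (-3 + S)*(125 + S)
-37355/(-1893) + u(99)/45802 = -37355/(-1893) + (-375 + 99² + 122*99)/45802 = -37355*(-1/1893) + (-375 + 9801 + 12078)*(1/45802) = 37355/1893 + 21504*(1/45802) = 37355/1893 + 10752/22901 = 875820391/43351593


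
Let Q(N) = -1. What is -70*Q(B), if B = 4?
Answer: 70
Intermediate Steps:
-70*Q(B) = -70*(-1) = 70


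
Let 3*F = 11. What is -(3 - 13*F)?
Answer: 134/3 ≈ 44.667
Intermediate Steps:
F = 11/3 (F = (⅓)*11 = 11/3 ≈ 3.6667)
-(3 - 13*F) = -(3 - 13*11/3) = -(3 - 143/3) = -1*(-134/3) = 134/3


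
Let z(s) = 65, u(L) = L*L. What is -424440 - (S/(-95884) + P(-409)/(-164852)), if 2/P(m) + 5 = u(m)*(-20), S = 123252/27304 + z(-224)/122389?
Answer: -4687946093742867019341450773413/11045014829570515544915000 ≈ -4.2444e+5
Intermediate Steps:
u(L) = L²
S = 3771615947/835427314 (S = 123252/27304 + 65/122389 = 123252*(1/27304) + 65*(1/122389) = 30813/6826 + 65/122389 = 3771615947/835427314 ≈ 4.5146)
P(m) = 2/(-5 - 20*m²) (P(m) = 2/(-5 + m²*(-20)) = 2/(-5 - 20*m²))
-424440 - (S/(-95884) + P(-409)/(-164852)) = -424440 - ((3771615947/835427314)/(-95884) - 2/(5 + 20*(-409)²)/(-164852)) = -424440 - ((3771615947/835427314)*(-1/95884) - 2/(5 + 20*167281)*(-1/164852)) = -424440 - (-3771615947/80104112575576 - 2/(5 + 3345620)*(-1/164852)) = -424440 - (-3771615947/80104112575576 - 2/3345625*(-1/164852)) = -424440 - (-3771615947/80104112575576 + 1/275766486250) = -424440 - 1*(-520042598542271826587/11045014829570515544915000) = -424440 + 520042598542271826587/11045014829570515544915000 = -4687946093742867019341450773413/11045014829570515544915000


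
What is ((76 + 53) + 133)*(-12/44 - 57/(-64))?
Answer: 56985/352 ≈ 161.89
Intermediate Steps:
((76 + 53) + 133)*(-12/44 - 57/(-64)) = (129 + 133)*(-12*1/44 - 57*(-1/64)) = 262*(-3/11 + 57/64) = 262*(435/704) = 56985/352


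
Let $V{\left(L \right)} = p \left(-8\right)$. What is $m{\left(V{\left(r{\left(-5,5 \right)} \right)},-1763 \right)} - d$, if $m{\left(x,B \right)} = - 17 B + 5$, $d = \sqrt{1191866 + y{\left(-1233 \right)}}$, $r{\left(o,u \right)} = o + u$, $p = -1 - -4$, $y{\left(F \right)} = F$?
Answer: $29976 - \sqrt{1190633} \approx 28885.0$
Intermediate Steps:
$p = 3$ ($p = -1 + 4 = 3$)
$V{\left(L \right)} = -24$ ($V{\left(L \right)} = 3 \left(-8\right) = -24$)
$d = \sqrt{1190633}$ ($d = \sqrt{1191866 - 1233} = \sqrt{1190633} \approx 1091.2$)
$m{\left(x,B \right)} = 5 - 17 B$
$m{\left(V{\left(r{\left(-5,5 \right)} \right)},-1763 \right)} - d = \left(5 - -29971\right) - \sqrt{1190633} = \left(5 + 29971\right) - \sqrt{1190633} = 29976 - \sqrt{1190633}$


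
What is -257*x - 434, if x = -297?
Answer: 75895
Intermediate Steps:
-257*x - 434 = -257*(-297) - 434 = 76329 - 434 = 75895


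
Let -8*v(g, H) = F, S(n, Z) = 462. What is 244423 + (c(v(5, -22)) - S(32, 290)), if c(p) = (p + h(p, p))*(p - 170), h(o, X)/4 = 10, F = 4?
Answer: 948905/4 ≈ 2.3723e+5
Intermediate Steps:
v(g, H) = -½ (v(g, H) = -⅛*4 = -½)
h(o, X) = 40 (h(o, X) = 4*10 = 40)
c(p) = (-170 + p)*(40 + p) (c(p) = (p + 40)*(p - 170) = (40 + p)*(-170 + p) = (-170 + p)*(40 + p))
244423 + (c(v(5, -22)) - S(32, 290)) = 244423 + ((-6800 + (-½)² - 130*(-½)) - 1*462) = 244423 + ((-6800 + ¼ + 65) - 462) = 244423 + (-26939/4 - 462) = 244423 - 28787/4 = 948905/4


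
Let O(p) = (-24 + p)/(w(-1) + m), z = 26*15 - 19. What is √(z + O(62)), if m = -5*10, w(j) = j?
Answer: √963033/51 ≈ 19.242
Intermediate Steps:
z = 371 (z = 390 - 19 = 371)
m = -50
O(p) = 8/17 - p/51 (O(p) = (-24 + p)/(-1 - 50) = (-24 + p)/(-51) = (-24 + p)*(-1/51) = 8/17 - p/51)
√(z + O(62)) = √(371 + (8/17 - 1/51*62)) = √(371 + (8/17 - 62/51)) = √(371 - 38/51) = √(18883/51) = √963033/51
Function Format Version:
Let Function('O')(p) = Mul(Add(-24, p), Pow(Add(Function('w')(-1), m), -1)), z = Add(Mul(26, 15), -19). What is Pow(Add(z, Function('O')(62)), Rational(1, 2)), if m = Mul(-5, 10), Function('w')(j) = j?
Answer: Mul(Rational(1, 51), Pow(963033, Rational(1, 2))) ≈ 19.242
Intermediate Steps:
z = 371 (z = Add(390, -19) = 371)
m = -50
Function('O')(p) = Add(Rational(8, 17), Mul(Rational(-1, 51), p)) (Function('O')(p) = Mul(Add(-24, p), Pow(Add(-1, -50), -1)) = Mul(Add(-24, p), Pow(-51, -1)) = Mul(Add(-24, p), Rational(-1, 51)) = Add(Rational(8, 17), Mul(Rational(-1, 51), p)))
Pow(Add(z, Function('O')(62)), Rational(1, 2)) = Pow(Add(371, Add(Rational(8, 17), Mul(Rational(-1, 51), 62))), Rational(1, 2)) = Pow(Add(371, Add(Rational(8, 17), Rational(-62, 51))), Rational(1, 2)) = Pow(Add(371, Rational(-38, 51)), Rational(1, 2)) = Pow(Rational(18883, 51), Rational(1, 2)) = Mul(Rational(1, 51), Pow(963033, Rational(1, 2)))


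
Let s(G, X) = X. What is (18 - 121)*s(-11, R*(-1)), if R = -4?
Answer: -412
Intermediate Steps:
(18 - 121)*s(-11, R*(-1)) = (18 - 121)*(-4*(-1)) = -103*4 = -412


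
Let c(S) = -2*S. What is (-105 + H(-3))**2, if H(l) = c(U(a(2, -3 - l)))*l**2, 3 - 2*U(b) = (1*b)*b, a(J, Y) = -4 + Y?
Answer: 144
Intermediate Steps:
U(b) = 3/2 - b**2/2 (U(b) = 3/2 - 1*b*b/2 = 3/2 - b*b/2 = 3/2 - b**2/2)
H(l) = l**2*(-3 + (-7 - l)**2) (H(l) = (-2*(3/2 - (-4 + (-3 - l))**2/2))*l**2 = (-2*(3/2 - (-7 - l)**2/2))*l**2 = (-3 + (-7 - l)**2)*l**2 = l**2*(-3 + (-7 - l)**2))
(-105 + H(-3))**2 = (-105 + (-3)**2*(-3 + (7 - 3)**2))**2 = (-105 + 9*(-3 + 4**2))**2 = (-105 + 9*(-3 + 16))**2 = (-105 + 9*13)**2 = (-105 + 117)**2 = 12**2 = 144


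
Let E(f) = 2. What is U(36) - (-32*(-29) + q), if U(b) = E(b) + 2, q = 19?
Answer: -943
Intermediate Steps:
U(b) = 4 (U(b) = 2 + 2 = 4)
U(36) - (-32*(-29) + q) = 4 - (-32*(-29) + 19) = 4 - (928 + 19) = 4 - 1*947 = 4 - 947 = -943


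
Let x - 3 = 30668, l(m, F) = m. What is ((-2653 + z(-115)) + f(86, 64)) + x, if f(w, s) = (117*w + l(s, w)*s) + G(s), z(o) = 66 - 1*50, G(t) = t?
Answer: 42256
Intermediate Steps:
z(o) = 16 (z(o) = 66 - 50 = 16)
x = 30671 (x = 3 + 30668 = 30671)
f(w, s) = s + s² + 117*w (f(w, s) = (117*w + s*s) + s = (117*w + s²) + s = (s² + 117*w) + s = s + s² + 117*w)
((-2653 + z(-115)) + f(86, 64)) + x = ((-2653 + 16) + (64 + 64² + 117*86)) + 30671 = (-2637 + (64 + 4096 + 10062)) + 30671 = (-2637 + 14222) + 30671 = 11585 + 30671 = 42256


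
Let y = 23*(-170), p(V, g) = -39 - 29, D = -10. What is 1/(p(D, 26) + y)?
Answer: -1/3978 ≈ -0.00025138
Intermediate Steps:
p(V, g) = -68
y = -3910
1/(p(D, 26) + y) = 1/(-68 - 3910) = 1/(-3978) = -1/3978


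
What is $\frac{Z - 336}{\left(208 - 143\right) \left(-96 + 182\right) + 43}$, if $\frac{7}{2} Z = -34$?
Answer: $- \frac{2420}{39431} \approx -0.061373$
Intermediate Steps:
$Z = - \frac{68}{7}$ ($Z = \frac{2}{7} \left(-34\right) = - \frac{68}{7} \approx -9.7143$)
$\frac{Z - 336}{\left(208 - 143\right) \left(-96 + 182\right) + 43} = \frac{- \frac{68}{7} - 336}{\left(208 - 143\right) \left(-96 + 182\right) + 43} = - \frac{2420}{7 \left(65 \cdot 86 + 43\right)} = - \frac{2420}{7 \left(5590 + 43\right)} = - \frac{2420}{7 \cdot 5633} = \left(- \frac{2420}{7}\right) \frac{1}{5633} = - \frac{2420}{39431}$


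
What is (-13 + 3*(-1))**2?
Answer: 256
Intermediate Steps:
(-13 + 3*(-1))**2 = (-13 - 3)**2 = (-16)**2 = 256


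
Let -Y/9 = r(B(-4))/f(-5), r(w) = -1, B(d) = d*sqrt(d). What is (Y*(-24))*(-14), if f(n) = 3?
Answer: 1008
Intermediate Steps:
B(d) = d**(3/2)
Y = 3 (Y = -(-9)/3 = -9*(-1/3) = 3)
(Y*(-24))*(-14) = (3*(-24))*(-14) = -72*(-14) = 1008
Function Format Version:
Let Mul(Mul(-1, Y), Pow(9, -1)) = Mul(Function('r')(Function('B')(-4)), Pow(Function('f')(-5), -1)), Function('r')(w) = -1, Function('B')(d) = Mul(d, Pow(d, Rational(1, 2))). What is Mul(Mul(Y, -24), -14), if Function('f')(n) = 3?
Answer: 1008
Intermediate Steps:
Function('B')(d) = Pow(d, Rational(3, 2))
Y = 3 (Y = Mul(-9, Mul(-1, Pow(3, -1))) = Mul(-9, Mul(-1, Rational(1, 3))) = Mul(-9, Rational(-1, 3)) = 3)
Mul(Mul(Y, -24), -14) = Mul(Mul(3, -24), -14) = Mul(-72, -14) = 1008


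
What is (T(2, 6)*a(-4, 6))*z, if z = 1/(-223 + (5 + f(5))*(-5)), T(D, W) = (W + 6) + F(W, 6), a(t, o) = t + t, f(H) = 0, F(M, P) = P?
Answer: 18/31 ≈ 0.58065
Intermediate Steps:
a(t, o) = 2*t
T(D, W) = 12 + W (T(D, W) = (W + 6) + 6 = (6 + W) + 6 = 12 + W)
z = -1/248 (z = 1/(-223 + (5 + 0)*(-5)) = 1/(-223 + 5*(-5)) = 1/(-223 - 25) = 1/(-248) = -1/248 ≈ -0.0040323)
(T(2, 6)*a(-4, 6))*z = ((12 + 6)*(2*(-4)))*(-1/248) = (18*(-8))*(-1/248) = -144*(-1/248) = 18/31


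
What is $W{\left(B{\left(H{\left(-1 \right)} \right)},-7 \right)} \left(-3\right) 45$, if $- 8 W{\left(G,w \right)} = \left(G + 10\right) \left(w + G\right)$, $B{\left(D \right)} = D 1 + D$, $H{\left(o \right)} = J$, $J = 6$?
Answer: $\frac{7425}{4} \approx 1856.3$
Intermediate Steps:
$H{\left(o \right)} = 6$
$B{\left(D \right)} = 2 D$ ($B{\left(D \right)} = D + D = 2 D$)
$W{\left(G,w \right)} = - \frac{\left(10 + G\right) \left(G + w\right)}{8}$ ($W{\left(G,w \right)} = - \frac{\left(G + 10\right) \left(w + G\right)}{8} = - \frac{\left(10 + G\right) \left(G + w\right)}{8}$)
$W{\left(B{\left(H{\left(-1 \right)} \right)},-7 \right)} \left(-3\right) 45 = \left(- \frac{5 \cdot 2 \cdot 6}{4} - - \frac{35}{4} - \frac{\left(2 \cdot 6\right)^{2}}{8} - \frac{1}{8} \cdot 2 \cdot 6 \left(-7\right)\right) \left(-3\right) 45 = \left(\left(- \frac{5}{4}\right) 12 + \frac{35}{4} - \frac{12^{2}}{8} - \frac{3}{2} \left(-7\right)\right) \left(-3\right) 45 = \left(-15 + \frac{35}{4} - 18 + \frac{21}{2}\right) \left(-3\right) 45 = \left(- \frac{55}{4}\right) \left(-3\right) 45 = \frac{165}{4} \cdot 45 = \frac{7425}{4}$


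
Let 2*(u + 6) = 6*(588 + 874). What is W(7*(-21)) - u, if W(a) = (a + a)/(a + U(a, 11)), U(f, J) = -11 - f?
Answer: -47886/11 ≈ -4353.3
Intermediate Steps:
W(a) = -2*a/11 (W(a) = (a + a)/(a + (-11 - a)) = (2*a)/(-11) = (2*a)*(-1/11) = -2*a/11)
u = 4380 (u = -6 + (6*(588 + 874))/2 = -6 + (6*1462)/2 = -6 + (½)*8772 = -6 + 4386 = 4380)
W(7*(-21)) - u = -14*(-21)/11 - 1*4380 = -2/11*(-147) - 4380 = 294/11 - 4380 = -47886/11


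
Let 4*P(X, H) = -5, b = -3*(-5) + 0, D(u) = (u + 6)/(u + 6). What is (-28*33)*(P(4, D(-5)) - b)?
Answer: 15015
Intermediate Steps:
D(u) = 1 (D(u) = (6 + u)/(6 + u) = 1)
b = 15 (b = 15 + 0 = 15)
P(X, H) = -5/4 (P(X, H) = (1/4)*(-5) = -5/4)
(-28*33)*(P(4, D(-5)) - b) = (-28*33)*(-5/4 - 1*15) = -924*(-5/4 - 15) = -924*(-65/4) = 15015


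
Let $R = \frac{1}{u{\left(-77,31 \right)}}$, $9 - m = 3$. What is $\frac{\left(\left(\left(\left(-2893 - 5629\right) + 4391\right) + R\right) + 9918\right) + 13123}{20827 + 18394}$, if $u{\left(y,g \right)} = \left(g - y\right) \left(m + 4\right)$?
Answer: $\frac{2917543}{6051240} \approx 0.48214$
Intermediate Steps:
$m = 6$ ($m = 9 - 3 = 6$)
$u{\left(y,g \right)} = - 10 y + 10 g$ ($u{\left(y,g \right)} = \left(g - y\right) \left(6 + 4\right) = \left(g - y\right) 10 = - 10 y + 10 g$)
$R = \frac{1}{1080}$ ($R = \frac{1}{\left(-10\right) \left(-77\right) + 10 \cdot 31} = \frac{1}{770 + 310} = \frac{1}{1080} \approx 0.00092593$)
$\frac{\left(\left(\left(\left(-2893 - 5629\right) + 4391\right) + R\right) + 9918\right) + 13123}{20827 + 18394} = \frac{\left(\left(\left(\left(-2893 - 5629\right) + 4391\right) + \frac{1}{1080}\right) + 9918\right) + 13123}{20827 + 18394} = \frac{\left(\left(\left(-8522 + 4391\right) + \frac{1}{1080}\right) + 9918\right) + 13123}{39221} = \left(\left(\left(-4131 + \frac{1}{1080}\right) + 9918\right) + 13123\right) \frac{1}{39221} = \left(\left(- \frac{4461479}{1080} + 9918\right) + 13123\right) \frac{1}{39221} = \left(\frac{6249961}{1080} + 13123\right) \frac{1}{39221} = \frac{20422801}{1080} \cdot \frac{1}{39221} = \frac{2917543}{6051240}$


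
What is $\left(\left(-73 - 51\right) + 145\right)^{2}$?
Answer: $441$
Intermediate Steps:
$\left(\left(-73 - 51\right) + 145\right)^{2} = \left(-124 + 145\right)^{2} = 21^{2} = 441$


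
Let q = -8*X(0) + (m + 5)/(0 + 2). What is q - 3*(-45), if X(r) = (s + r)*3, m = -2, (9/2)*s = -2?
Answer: 883/6 ≈ 147.17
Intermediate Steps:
s = -4/9 (s = (2/9)*(-2) = -4/9 ≈ -0.44444)
X(r) = -4/3 + 3*r (X(r) = (-4/9 + r)*3 = -4/3 + 3*r)
q = 73/6 (q = -8*(-4/3 + 3*0) + (-2 + 5)/(0 + 2) = -8*(-4/3 + 0) + 3/2 = -8*(-4/3) + 3*(½) = 32/3 + 3/2 = 73/6 ≈ 12.167)
q - 3*(-45) = 73/6 - 3*(-45) = 73/6 - 1*(-135) = 73/6 + 135 = 883/6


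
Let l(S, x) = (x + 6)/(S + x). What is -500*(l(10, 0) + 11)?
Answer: -5800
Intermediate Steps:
l(S, x) = (6 + x)/(S + x)
-500*(l(10, 0) + 11) = -500*((6 + 0)/(10 + 0) + 11) = -500*(6/10 + 11) = -500*((⅒)*6 + 11) = -500*(⅗ + 11) = -500*58/5 = -5800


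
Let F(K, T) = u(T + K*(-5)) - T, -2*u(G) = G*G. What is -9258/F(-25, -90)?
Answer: 18516/1045 ≈ 17.719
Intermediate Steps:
u(G) = -G²/2 (u(G) = -G*G/2 = -G²/2)
F(K, T) = -T - (T - 5*K)²/2 (F(K, T) = -(T + K*(-5))²/2 - T = -(T - 5*K)²/2 - T = -T - (T - 5*K)²/2)
-9258/F(-25, -90) = -9258/(-1*(-90) - (-1*(-90) + 5*(-25))²/2) = -9258/(90 - (90 - 125)²/2) = -9258/(90 - ½*(-35)²) = -9258/(90 - ½*1225) = -9258/(90 - 1225/2) = -9258/(-1045/2) = -9258*(-2/1045) = 18516/1045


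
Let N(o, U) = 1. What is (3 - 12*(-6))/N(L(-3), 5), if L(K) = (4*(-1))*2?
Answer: 75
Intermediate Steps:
L(K) = -8 (L(K) = -4*2 = -8)
(3 - 12*(-6))/N(L(-3), 5) = (3 - 12*(-6))/1 = (3 + 72)*1 = 75*1 = 75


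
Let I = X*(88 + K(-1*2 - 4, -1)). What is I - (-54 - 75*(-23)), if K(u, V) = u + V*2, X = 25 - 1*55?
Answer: -4071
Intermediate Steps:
X = -30 (X = 25 - 55 = -30)
K(u, V) = u + 2*V
I = -2400 (I = -30*(88 + ((-1*2 - 4) + 2*(-1))) = -30*(88 + ((-2 - 4) - 2)) = -30*(88 + (-6 - 2)) = -30*(88 - 8) = -30*80 = -2400)
I - (-54 - 75*(-23)) = -2400 - (-54 - 75*(-23)) = -2400 - (-54 + 1725) = -2400 - 1*1671 = -2400 - 1671 = -4071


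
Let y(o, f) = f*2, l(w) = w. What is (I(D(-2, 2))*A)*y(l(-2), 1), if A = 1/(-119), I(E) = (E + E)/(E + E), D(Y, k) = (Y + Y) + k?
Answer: -2/119 ≈ -0.016807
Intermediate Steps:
D(Y, k) = k + 2*Y (D(Y, k) = 2*Y + k = k + 2*Y)
y(o, f) = 2*f
I(E) = 1 (I(E) = (2*E)/((2*E)) = (2*E)*(1/(2*E)) = 1)
A = -1/119 ≈ -0.0084034
(I(D(-2, 2))*A)*y(l(-2), 1) = (1*(-1/119))*(2*1) = -1/119*2 = -2/119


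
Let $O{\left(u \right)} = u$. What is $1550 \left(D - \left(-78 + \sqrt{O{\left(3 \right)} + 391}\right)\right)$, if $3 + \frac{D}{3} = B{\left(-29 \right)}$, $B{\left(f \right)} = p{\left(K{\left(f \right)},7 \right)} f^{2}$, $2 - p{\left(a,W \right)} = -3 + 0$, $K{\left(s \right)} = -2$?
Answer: $19660200 - 1550 \sqrt{394} \approx 1.9629 \cdot 10^{7}$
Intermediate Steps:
$p{\left(a,W \right)} = 5$ ($p{\left(a,W \right)} = 2 - \left(-3 + 0\right) = 2 - -3 = 2 + 3 = 5$)
$B{\left(f \right)} = 5 f^{2}$
$D = 12606$ ($D = -9 + 3 \cdot 5 \left(-29\right)^{2} = -9 + 3 \cdot 5 \cdot 841 = -9 + 3 \cdot 4205 = -9 + 12615 = 12606$)
$1550 \left(D - \left(-78 + \sqrt{O{\left(3 \right)} + 391}\right)\right) = 1550 \left(12606 + \left(78 - \sqrt{3 + 391}\right)\right) = 1550 \left(12606 + \left(78 - \sqrt{394}\right)\right) = 1550 \left(12684 - \sqrt{394}\right) = 19660200 - 1550 \sqrt{394}$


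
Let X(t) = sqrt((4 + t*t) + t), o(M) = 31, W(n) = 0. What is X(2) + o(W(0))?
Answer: 31 + sqrt(10) ≈ 34.162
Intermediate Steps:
X(t) = sqrt(4 + t + t**2) (X(t) = sqrt((4 + t**2) + t) = sqrt(4 + t + t**2))
X(2) + o(W(0)) = sqrt(4 + 2 + 2**2) + 31 = sqrt(4 + 2 + 4) + 31 = sqrt(10) + 31 = 31 + sqrt(10)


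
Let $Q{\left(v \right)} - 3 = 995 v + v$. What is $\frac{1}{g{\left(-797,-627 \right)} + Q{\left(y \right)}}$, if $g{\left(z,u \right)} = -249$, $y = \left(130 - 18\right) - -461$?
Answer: $\frac{1}{570462} \approx 1.753 \cdot 10^{-6}$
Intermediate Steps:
$y = 573$ ($y = 112 + 461 = 573$)
$Q{\left(v \right)} = 3 + 996 v$ ($Q{\left(v \right)} = 3 + \left(995 v + v\right) = 3 + 996 v$)
$\frac{1}{g{\left(-797,-627 \right)} + Q{\left(y \right)}} = \frac{1}{-249 + \left(3 + 996 \cdot 573\right)} = \frac{1}{-249 + \left(3 + 570708\right)} = \frac{1}{-249 + 570711} = \frac{1}{570462}$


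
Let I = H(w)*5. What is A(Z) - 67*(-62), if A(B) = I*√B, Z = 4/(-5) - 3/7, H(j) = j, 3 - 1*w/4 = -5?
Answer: 4154 + 32*I*√1505/7 ≈ 4154.0 + 177.35*I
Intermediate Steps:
w = 32 (w = 12 - 4*(-5) = 12 + 20 = 32)
I = 160 (I = 32*5 = 160)
Z = -43/35 (Z = 4*(-⅕) - 3*⅐ = -⅘ - 3/7 = -43/35 ≈ -1.2286)
A(B) = 160*√B
A(Z) - 67*(-62) = 160*√(-43/35) - 67*(-62) = 160*(I*√1505/35) + 4154 = 32*I*√1505/7 + 4154 = 4154 + 32*I*√1505/7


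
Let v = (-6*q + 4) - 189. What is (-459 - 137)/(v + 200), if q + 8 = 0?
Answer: -596/63 ≈ -9.4603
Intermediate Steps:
q = -8 (q = -8 + 0 = -8)
v = -137 (v = (-6*(-8) + 4) - 189 = (48 + 4) - 189 = 52 - 189 = -137)
(-459 - 137)/(v + 200) = (-459 - 137)/(-137 + 200) = -596/63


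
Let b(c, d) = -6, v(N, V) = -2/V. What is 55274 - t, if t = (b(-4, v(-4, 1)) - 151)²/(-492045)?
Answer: 27197319979/492045 ≈ 55274.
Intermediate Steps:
t = -24649/492045 (t = (-6 - 151)²/(-492045) = (-157)²*(-1/492045) = 24649*(-1/492045) = -24649/492045 ≈ -0.050095)
55274 - t = 55274 - 1*(-24649/492045) = 55274 + 24649/492045 = 27197319979/492045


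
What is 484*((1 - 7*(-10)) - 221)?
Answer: -72600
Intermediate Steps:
484*((1 - 7*(-10)) - 221) = 484*((1 + 70) - 221) = 484*(71 - 221) = 484*(-150) = -72600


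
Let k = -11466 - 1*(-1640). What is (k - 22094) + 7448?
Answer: -24472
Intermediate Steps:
k = -9826 (k = -11466 + 1640 = -9826)
(k - 22094) + 7448 = (-9826 - 22094) + 7448 = -31920 + 7448 = -24472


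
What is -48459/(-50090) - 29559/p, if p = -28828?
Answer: 1438793181/721997260 ≈ 1.9928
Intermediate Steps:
-48459/(-50090) - 29559/p = -48459/(-50090) - 29559/(-28828) = -48459*(-1/50090) - 29559*(-1/28828) = 48459/50090 + 29559/28828 = 1438793181/721997260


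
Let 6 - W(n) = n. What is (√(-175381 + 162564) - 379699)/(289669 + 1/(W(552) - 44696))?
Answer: -17178342158/13105204897 + 45242*I*√12817/13105204897 ≈ -1.3108 + 0.00039083*I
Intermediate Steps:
W(n) = 6 - n
(√(-175381 + 162564) - 379699)/(289669 + 1/(W(552) - 44696)) = (√(-175381 + 162564) - 379699)/(289669 + 1/((6 - 1*552) - 44696)) = (√(-12817) - 379699)/(289669 + 1/((6 - 552) - 44696)) = (I*√12817 - 379699)/(289669 + 1/(-546 - 44696)) = (-379699 + I*√12817)/(289669 + 1/(-45242)) = (-379699 + I*√12817)/(289669 - 1/45242) = (-379699 + I*√12817)/(13105204897/45242) = (-379699 + I*√12817)*(45242/13105204897) = -17178342158/13105204897 + 45242*I*√12817/13105204897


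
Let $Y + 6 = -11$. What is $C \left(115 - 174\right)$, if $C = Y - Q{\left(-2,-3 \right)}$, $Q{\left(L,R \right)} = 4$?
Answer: $1239$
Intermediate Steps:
$Y = -17$ ($Y = -6 - 11 = -17$)
$C = -21$ ($C = -17 - 4 = -21$)
$C \left(115 - 174\right) = - 21 \left(115 - 174\right) = \left(-21\right) \left(-59\right) = 1239$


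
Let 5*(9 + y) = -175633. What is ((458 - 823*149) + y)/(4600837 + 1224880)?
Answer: -786523/29128585 ≈ -0.027002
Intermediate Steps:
y = -175678/5 (y = -9 + (⅕)*(-175633) = -9 - 175633/5 = -175678/5 ≈ -35136.)
((458 - 823*149) + y)/(4600837 + 1224880) = ((458 - 823*149) - 175678/5)/(4600837 + 1224880) = ((458 - 122627) - 175678/5)/5825717 = (-122169 - 175678/5)*(1/5825717) = -786523/5*1/5825717 = -786523/29128585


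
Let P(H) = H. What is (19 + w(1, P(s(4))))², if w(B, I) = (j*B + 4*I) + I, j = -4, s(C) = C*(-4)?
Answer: 4225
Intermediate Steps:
s(C) = -4*C
w(B, I) = -4*B + 5*I (w(B, I) = (-4*B + 4*I) + I = -4*B + 5*I)
(19 + w(1, P(s(4))))² = (19 + (-4*1 + 5*(-4*4)))² = (19 + (-4 + 5*(-16)))² = (19 + (-4 - 80))² = (19 - 84)² = (-65)² = 4225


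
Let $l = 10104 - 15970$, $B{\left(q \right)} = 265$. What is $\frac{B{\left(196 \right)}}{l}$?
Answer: $- \frac{265}{5866} \approx -0.045176$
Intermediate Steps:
$l = -5866$ ($l = 10104 - 15970 = -5866$)
$\frac{B{\left(196 \right)}}{l} = \frac{265}{-5866} = 265 \left(- \frac{1}{5866}\right) = - \frac{265}{5866}$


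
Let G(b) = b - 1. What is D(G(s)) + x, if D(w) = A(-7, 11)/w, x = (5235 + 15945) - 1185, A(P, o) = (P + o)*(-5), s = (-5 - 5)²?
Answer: 1979485/99 ≈ 19995.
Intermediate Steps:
s = 100 (s = (-10)² = 100)
G(b) = -1 + b
A(P, o) = -5*P - 5*o
x = 19995 (x = 21180 - 1185 = 19995)
D(w) = -20/w (D(w) = (-5*(-7) - 5*11)/w = (35 - 55)/w = -20/w)
D(G(s)) + x = -20/(-1 + 100) + 19995 = -20/99 + 19995 = 1979485/99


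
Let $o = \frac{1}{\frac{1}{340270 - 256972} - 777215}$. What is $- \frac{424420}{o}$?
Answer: $\frac{13738571970192490}{41649} \approx 3.2987 \cdot 10^{11}$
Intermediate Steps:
$o = - \frac{83298}{64740455069}$ ($o = \frac{1}{\frac{1}{83298} - 777215} = \frac{1}{- \frac{64740455069}{83298}} = - \frac{83298}{64740455069} \approx -1.2866 \cdot 10^{-6}$)
$- \frac{424420}{o} = - \frac{424420}{- \frac{83298}{64740455069}} = \left(-424420\right) \left(- \frac{64740455069}{83298}\right) = \frac{13738571970192490}{41649}$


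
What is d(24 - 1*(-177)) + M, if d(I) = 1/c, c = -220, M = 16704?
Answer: 3674879/220 ≈ 16704.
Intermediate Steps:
d(I) = -1/220 (d(I) = 1/(-220) = -1/220)
d(24 - 1*(-177)) + M = -1/220 + 16704 = 3674879/220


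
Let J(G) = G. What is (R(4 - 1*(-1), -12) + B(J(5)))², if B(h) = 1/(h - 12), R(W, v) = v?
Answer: 7225/49 ≈ 147.45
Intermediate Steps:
B(h) = 1/(-12 + h)
(R(4 - 1*(-1), -12) + B(J(5)))² = (-12 + 1/(-12 + 5))² = (-12 + 1/(-7))² = (-12 - ⅐)² = (-85/7)² = 7225/49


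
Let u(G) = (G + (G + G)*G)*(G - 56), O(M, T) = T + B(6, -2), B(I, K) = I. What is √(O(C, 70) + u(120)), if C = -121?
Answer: 2*√462739 ≈ 1360.5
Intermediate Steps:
O(M, T) = 6 + T (O(M, T) = T + 6 = 6 + T)
u(G) = (-56 + G)*(G + 2*G²) (u(G) = (G + (2*G)*G)*(-56 + G) = (G + 2*G²)*(-56 + G) = (-56 + G)*(G + 2*G²))
√(O(C, 70) + u(120)) = √((6 + 70) + 120*(-56 - 111*120 + 2*120²)) = √(76 + 120*(-56 - 13320 + 2*14400)) = √(76 + 120*(-56 - 13320 + 28800)) = √(76 + 120*15424) = √(76 + 1850880) = √1850956 = 2*√462739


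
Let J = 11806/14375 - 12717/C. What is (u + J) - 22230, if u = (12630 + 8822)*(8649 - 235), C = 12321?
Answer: 3551633191679289/19679375 ≈ 1.8047e+8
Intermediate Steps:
J = -4149461/19679375 (J = 11806/14375 - 12717/12321 = 11806*(1/14375) - 12717*1/12321 = 11806/14375 - 1413/1369 = -4149461/19679375 ≈ -0.21085)
u = 180497128 (u = 21452*8414 = 180497128)
(u + J) - 22230 = (180497128 - 4149461/19679375) - 22230 = 3552070664185539/19679375 - 22230 = 3551633191679289/19679375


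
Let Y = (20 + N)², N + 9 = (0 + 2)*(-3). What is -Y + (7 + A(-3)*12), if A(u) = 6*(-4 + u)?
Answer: -522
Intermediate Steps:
N = -15 (N = -9 + (0 + 2)*(-3) = -9 + 2*(-3) = -9 - 6 = -15)
A(u) = -24 + 6*u
Y = 25 (Y = (20 - 15)² = 5² = 25)
-Y + (7 + A(-3)*12) = -1*25 + (7 + (-24 + 6*(-3))*12) = -25 + (7 + (-24 - 18)*12) = -25 + (7 - 42*12) = -25 + (7 - 504) = -25 - 497 = -522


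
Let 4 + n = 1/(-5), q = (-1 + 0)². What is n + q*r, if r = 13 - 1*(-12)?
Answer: 104/5 ≈ 20.800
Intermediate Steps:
q = 1 (q = (-1)² = 1)
r = 25 (r = 13 + 12 = 25)
n = -21/5 (n = -4 + 1/(-5) = -4 - ⅕ = -21/5 ≈ -4.2000)
n + q*r = -21/5 + 1*25 = -21/5 + 25 = 104/5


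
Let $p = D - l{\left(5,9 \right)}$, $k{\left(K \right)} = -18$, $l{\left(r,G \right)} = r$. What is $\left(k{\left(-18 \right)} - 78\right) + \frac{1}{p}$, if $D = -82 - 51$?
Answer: $- \frac{13249}{138} \approx -96.007$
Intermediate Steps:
$D = -133$ ($D = -82 - 51 = -133$)
$p = -138$ ($p = -133 - 5 = -138$)
$\left(k{\left(-18 \right)} - 78\right) + \frac{1}{p} = \left(-18 - 78\right) + \frac{1}{-138} = -96 - \frac{1}{138} = - \frac{13249}{138}$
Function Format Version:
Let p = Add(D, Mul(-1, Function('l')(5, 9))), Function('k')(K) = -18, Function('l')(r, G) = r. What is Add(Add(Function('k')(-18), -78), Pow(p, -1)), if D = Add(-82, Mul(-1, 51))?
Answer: Rational(-13249, 138) ≈ -96.007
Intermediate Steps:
D = -133 (D = Add(-82, -51) = -133)
p = -138 (p = Add(-133, Mul(-1, 5)) = Add(-133, -5) = -138)
Add(Add(Function('k')(-18), -78), Pow(p, -1)) = Add(Add(-18, -78), Pow(-138, -1)) = Add(-96, Rational(-1, 138)) = Rational(-13249, 138)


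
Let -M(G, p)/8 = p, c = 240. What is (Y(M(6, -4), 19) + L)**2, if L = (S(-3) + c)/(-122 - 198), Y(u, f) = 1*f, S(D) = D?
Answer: 34140649/102400 ≈ 333.40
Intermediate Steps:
M(G, p) = -8*p
Y(u, f) = f
L = -237/320 (L = (-3 + 240)/(-122 - 198) = 237/(-320) = 237*(-1/320) = -237/320 ≈ -0.74063)
(Y(M(6, -4), 19) + L)**2 = (19 - 237/320)**2 = (5843/320)**2 = 34140649/102400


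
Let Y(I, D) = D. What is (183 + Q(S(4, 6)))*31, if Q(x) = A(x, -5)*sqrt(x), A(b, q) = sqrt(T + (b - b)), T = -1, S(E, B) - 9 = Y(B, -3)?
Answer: 5673 + 31*I*sqrt(6) ≈ 5673.0 + 75.934*I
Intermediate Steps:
S(E, B) = 6 (S(E, B) = 9 - 3 = 6)
A(b, q) = I (A(b, q) = sqrt(-1 + (b - b)) = sqrt(-1 + 0) = sqrt(-1) = I)
Q(x) = I*sqrt(x)
(183 + Q(S(4, 6)))*31 = (183 + I*sqrt(6))*31 = 5673 + 31*I*sqrt(6)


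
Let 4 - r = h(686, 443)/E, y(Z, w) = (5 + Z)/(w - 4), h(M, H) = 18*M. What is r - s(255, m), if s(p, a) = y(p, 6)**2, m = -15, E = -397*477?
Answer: -355507364/21041 ≈ -16896.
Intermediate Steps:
E = -189369
y(Z, w) = (5 + Z)/(-4 + w)
s(p, a) = (5/2 + p/2)**2 (s(p, a) = ((5 + p)/(-4 + 6))**2 = ((5 + p)/2)**2 = (5/2 + p/2)**2)
r = 85536/21041 (r = 4 - 18*686/(-189369) = 4 - 12348*(-1)/189369 = 4 - 1*(-1372/21041) = 4 + 1372/21041 = 85536/21041 ≈ 4.0652)
r - s(255, m) = 85536/21041 - (5 + 255)**2/4 = 85536/21041 - 260**2/4 = 85536/21041 - 67600/4 = 85536/21041 - 1*16900 = 85536/21041 - 16900 = -355507364/21041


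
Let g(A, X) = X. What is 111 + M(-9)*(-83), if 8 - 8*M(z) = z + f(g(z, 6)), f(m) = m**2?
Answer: 2465/8 ≈ 308.13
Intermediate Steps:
M(z) = -7/2 - z/8 (M(z) = 1 - (z + 6**2)/8 = 1 - (z + 36)/8 = 1 - (36 + z)/8 = 1 + (-9/2 - z/8) = -7/2 - z/8)
111 + M(-9)*(-83) = 111 + (-7/2 - 1/8*(-9))*(-83) = 111 + (-7/2 + 9/8)*(-83) = 111 - 19/8*(-83) = 111 + 1577/8 = 2465/8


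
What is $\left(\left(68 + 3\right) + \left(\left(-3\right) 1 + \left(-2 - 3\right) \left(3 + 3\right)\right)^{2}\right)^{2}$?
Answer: $1345600$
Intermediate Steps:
$\left(\left(68 + 3\right) + \left(\left(-3\right) 1 + \left(-2 - 3\right) \left(3 + 3\right)\right)^{2}\right)^{2} = \left(71 + \left(-3 - 30\right)^{2}\right)^{2} = \left(71 + \left(-33\right)^{2}\right)^{2} = \left(71 + 1089\right)^{2} = 1160^{2} = 1345600$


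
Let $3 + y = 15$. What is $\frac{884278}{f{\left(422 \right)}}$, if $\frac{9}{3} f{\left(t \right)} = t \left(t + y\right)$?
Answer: $\frac{1326417}{91574} \approx 14.485$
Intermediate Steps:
$y = 12$ ($y = -3 + 15 = 12$)
$f{\left(t \right)} = \frac{t \left(12 + t\right)}{3}$ ($f{\left(t \right)} = \frac{t \left(t + 12\right)}{3} = \frac{t \left(12 + t\right)}{3}$)
$\frac{884278}{f{\left(422 \right)}} = \frac{884278}{\frac{1}{3} \cdot 422 \left(12 + 422\right)} = \frac{884278}{\frac{1}{3} \cdot 422 \cdot 434} = \frac{884278}{\frac{183148}{3}} = 884278 \cdot \frac{3}{183148} = \frac{1326417}{91574}$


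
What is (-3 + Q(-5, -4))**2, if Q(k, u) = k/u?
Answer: 49/16 ≈ 3.0625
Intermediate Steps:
(-3 + Q(-5, -4))**2 = (-3 - 5/(-4))**2 = (-3 - 5*(-1/4))**2 = (-3 + 5/4)**2 = (-7/4)**2 = 49/16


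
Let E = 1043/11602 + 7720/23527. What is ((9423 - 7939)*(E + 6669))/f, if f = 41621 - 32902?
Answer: 192971520242862/169995746759 ≈ 1135.2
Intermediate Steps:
E = 114106101/272960254 (E = 1043*(1/11602) + 7720*(1/23527) = 1043/11602 + 7720/23527 = 114106101/272960254 ≈ 0.41803)
f = 8719
((9423 - 7939)*(E + 6669))/f = ((9423 - 7939)*(114106101/272960254 + 6669))/8719 = (1484*(1820486040027/272960254))*(1/8719) = (192971520242862/19497161)*(1/8719) = 192971520242862/169995746759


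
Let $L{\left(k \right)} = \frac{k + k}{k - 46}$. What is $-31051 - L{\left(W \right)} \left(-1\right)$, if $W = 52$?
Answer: $- \frac{93101}{3} \approx -31034.0$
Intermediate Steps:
$L{\left(k \right)} = \frac{2 k}{-46 + k}$
$-31051 - L{\left(W \right)} \left(-1\right) = -31051 - 2 \cdot 52 \frac{1}{-46 + 52} \left(-1\right) = -31051 - 2 \cdot 52 \cdot \frac{1}{6} \left(-1\right) = -31051 - \frac{52}{3} \left(-1\right) = -31051 - - \frac{52}{3} = -31051 + \frac{52}{3} = - \frac{93101}{3}$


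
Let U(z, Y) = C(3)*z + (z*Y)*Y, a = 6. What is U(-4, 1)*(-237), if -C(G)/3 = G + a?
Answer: -24648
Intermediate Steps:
C(G) = -18 - 3*G (C(G) = -3*(G + 6) = -3*(6 + G) = -18 - 3*G)
U(z, Y) = -27*z + z*Y² (U(z, Y) = (-18 - 3*3)*z + (z*Y)*Y = (-18 - 9)*z + (Y*z)*Y = -27*z + z*Y²)
U(-4, 1)*(-237) = -4*(-27 + 1²)*(-237) = -4*(-27 + 1)*(-237) = -4*(-26)*(-237) = 104*(-237) = -24648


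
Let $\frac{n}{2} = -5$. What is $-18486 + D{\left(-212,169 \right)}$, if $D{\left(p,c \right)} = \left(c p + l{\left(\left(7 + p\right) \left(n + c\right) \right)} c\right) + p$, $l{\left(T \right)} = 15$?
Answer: $-51991$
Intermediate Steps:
$n = -10$ ($n = 2 \left(-5\right) = -10$)
$D{\left(p,c \right)} = p + 15 c + c p$ ($D{\left(p,c \right)} = \left(c p + 15 c\right) + p = \left(15 c + c p\right) + p = p + 15 c + c p$)
$-18486 + D{\left(-212,169 \right)} = -18486 + \left(-212 + 15 \cdot 169 + 169 \left(-212\right)\right) = -18486 - 33505 = -51991$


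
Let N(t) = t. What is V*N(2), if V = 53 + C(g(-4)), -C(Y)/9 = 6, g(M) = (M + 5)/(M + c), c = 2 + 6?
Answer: -2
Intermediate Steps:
c = 8
g(M) = (5 + M)/(8 + M) (g(M) = (M + 5)/(M + 8) = (5 + M)/(8 + M))
C(Y) = -54 (C(Y) = -9*6 = -54)
V = -1 (V = 53 - 54 = -1)
V*N(2) = -1*2 = -2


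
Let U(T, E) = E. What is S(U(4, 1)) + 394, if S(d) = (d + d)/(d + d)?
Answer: 395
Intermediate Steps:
S(d) = 1 (S(d) = (2*d)/((2*d)) = (2*d)*(1/(2*d)) = 1)
S(U(4, 1)) + 394 = 1 + 394 = 395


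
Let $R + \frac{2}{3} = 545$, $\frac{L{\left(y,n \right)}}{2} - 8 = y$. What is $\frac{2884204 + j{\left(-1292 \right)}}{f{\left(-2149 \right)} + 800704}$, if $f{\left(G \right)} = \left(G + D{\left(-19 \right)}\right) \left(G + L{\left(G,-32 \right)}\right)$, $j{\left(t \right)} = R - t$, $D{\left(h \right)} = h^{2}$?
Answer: $\frac{8658121}{36897996} \approx 0.23465$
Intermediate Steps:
$L{\left(y,n \right)} = 16 + 2 y$
$R = \frac{1633}{3}$ ($R = - \frac{2}{3} + 545 = \frac{1633}{3} \approx 544.33$)
$j{\left(t \right)} = \frac{1633}{3} - t$
$f{\left(G \right)} = \left(16 + 3 G\right) \left(361 + G\right)$ ($f{\left(G \right)} = \left(G + \left(-19\right)^{2}\right) \left(G + \left(16 + 2 G\right)\right) = \left(G + 361\right) \left(16 + 3 G\right) = \left(361 + G\right) \left(16 + 3 G\right) = \left(16 + 3 G\right) \left(361 + G\right)$)
$\frac{2884204 + j{\left(-1292 \right)}}{f{\left(-2149 \right)} + 800704} = \frac{2884204 + \left(\frac{1633}{3} - -1292\right)}{\left(5776 + 3 \left(-2149\right)^{2} + 1099 \left(-2149\right)\right) + 800704} = \frac{2884204 + \left(\frac{1633}{3} + 1292\right)}{\left(5776 + 3 \cdot 4618201 - 2361751\right) + 800704} = \frac{2884204 + \frac{5509}{3}}{\left(5776 + 13854603 - 2361751\right) + 800704} = \frac{8658121}{3 \left(11498628 + 800704\right)} = \frac{8658121}{3 \cdot 12299332} = \frac{8658121}{3} \cdot \frac{1}{12299332} = \frac{8658121}{36897996}$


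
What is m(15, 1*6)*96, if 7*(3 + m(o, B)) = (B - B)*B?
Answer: -288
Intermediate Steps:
m(o, B) = -3 (m(o, B) = -3 + ((B - B)*B)/7 = -3 + (0*B)/7 = -3 + (⅐)*0 = -3 + 0 = -3)
m(15, 1*6)*96 = -3*96 = -288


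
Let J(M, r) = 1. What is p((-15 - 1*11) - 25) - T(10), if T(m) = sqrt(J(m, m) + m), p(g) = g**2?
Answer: 2601 - sqrt(11) ≈ 2597.7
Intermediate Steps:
T(m) = sqrt(1 + m)
p((-15 - 1*11) - 25) - T(10) = ((-15 - 1*11) - 25)**2 - sqrt(1 + 10) = ((-15 - 11) - 25)**2 - sqrt(11) = (-26 - 25)**2 - sqrt(11) = (-51)**2 - sqrt(11) = 2601 - sqrt(11)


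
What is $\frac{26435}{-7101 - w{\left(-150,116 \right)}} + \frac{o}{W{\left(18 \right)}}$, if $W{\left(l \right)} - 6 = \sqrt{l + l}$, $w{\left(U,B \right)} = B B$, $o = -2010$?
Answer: $- \frac{6939465}{41114} \approx -168.79$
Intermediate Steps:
$w{\left(U,B \right)} = B^{2}$
$W{\left(l \right)} = 6 + \sqrt{2} \sqrt{l}$ ($W{\left(l \right)} = 6 + \sqrt{l + l} = 6 + \sqrt{2 l} = 6 + \sqrt{2} \sqrt{l}$)
$\frac{26435}{-7101 - w{\left(-150,116 \right)}} + \frac{o}{W{\left(18 \right)}} = \frac{26435}{-7101 - 116^{2}} - \frac{2010}{6 + \sqrt{2} \sqrt{18}} = \frac{26435}{-7101 - 13456} - \frac{2010}{6 + \sqrt{2} \cdot 3 \sqrt{2}} = \frac{26435}{-7101 - 13456} - \frac{2010}{6 + 6} = \frac{26435}{-20557} - \frac{2010}{12} = 26435 \left(- \frac{1}{20557}\right) - \frac{335}{2} = - \frac{26435}{20557} - \frac{335}{2} = - \frac{6939465}{41114}$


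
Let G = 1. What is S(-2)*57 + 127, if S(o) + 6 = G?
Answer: -158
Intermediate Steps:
S(o) = -5 (S(o) = -6 + 1 = -5)
S(-2)*57 + 127 = -5*57 + 127 = -285 + 127 = -158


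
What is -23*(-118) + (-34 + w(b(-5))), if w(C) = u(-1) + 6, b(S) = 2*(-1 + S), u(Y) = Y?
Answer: 2685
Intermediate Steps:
b(S) = -2 + 2*S
w(C) = 5 (w(C) = -1 + 6 = 5)
-23*(-118) + (-34 + w(b(-5))) = -23*(-118) + (-34 + 5) = 2714 - 29 = 2685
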